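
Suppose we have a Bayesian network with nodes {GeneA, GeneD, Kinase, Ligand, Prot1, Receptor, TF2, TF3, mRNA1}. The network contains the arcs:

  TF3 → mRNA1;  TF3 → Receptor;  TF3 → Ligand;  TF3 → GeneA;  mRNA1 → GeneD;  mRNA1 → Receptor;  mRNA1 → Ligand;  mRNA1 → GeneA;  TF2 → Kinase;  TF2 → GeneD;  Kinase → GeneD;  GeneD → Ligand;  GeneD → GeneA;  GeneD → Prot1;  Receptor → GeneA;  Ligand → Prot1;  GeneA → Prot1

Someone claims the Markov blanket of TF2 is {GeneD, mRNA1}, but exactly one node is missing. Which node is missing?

TF2's parents: none.
TF2's children: GeneD, Kinase.
Co-parents of TF2 (other parents of its children):
  Kinase has no other parent.
  GeneD also has parents Kinase, mRNA1.
MB(TF2) = {GeneD, Kinase, mRNA1}.
Comparing with the claimed set, Kinase is missing.

Kinase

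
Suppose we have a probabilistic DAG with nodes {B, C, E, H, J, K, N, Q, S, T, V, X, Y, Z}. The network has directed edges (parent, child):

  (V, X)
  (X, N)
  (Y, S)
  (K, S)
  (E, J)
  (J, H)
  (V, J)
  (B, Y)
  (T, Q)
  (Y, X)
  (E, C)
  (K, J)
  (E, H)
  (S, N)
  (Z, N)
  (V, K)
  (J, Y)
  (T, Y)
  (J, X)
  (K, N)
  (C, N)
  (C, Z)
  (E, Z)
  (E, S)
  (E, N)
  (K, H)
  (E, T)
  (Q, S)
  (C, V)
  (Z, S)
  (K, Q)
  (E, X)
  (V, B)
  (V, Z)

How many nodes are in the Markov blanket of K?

12

K has parent V.
K's children: H, J, N, Q, S.
Co-parents of K (other parents of its children):
  J also has parents E, V.
  H also has parents E, J.
  Q also has parent T.
  S's other parents are E, Q, Y, Z.
  N also has parents C, E, S, X, Z.
MB(K) = {C, E, H, J, N, Q, S, T, V, X, Y, Z}, which has 12 nodes.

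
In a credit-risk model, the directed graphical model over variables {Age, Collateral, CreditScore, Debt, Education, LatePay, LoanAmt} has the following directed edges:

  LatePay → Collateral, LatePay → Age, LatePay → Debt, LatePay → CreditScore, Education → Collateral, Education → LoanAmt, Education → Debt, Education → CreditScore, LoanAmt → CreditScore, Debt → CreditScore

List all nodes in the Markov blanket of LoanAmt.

The Markov blanket of a node is its parents, its children, and the other parents of its children.
LoanAmt's parents: Education.
Ch(LoanAmt) = {CreditScore}.
Other parents of LoanAmt's children:
  CreditScore: Debt, Education, LatePay
Union: {Education} ∪ {CreditScore} ∪ {Debt, Education, LatePay} = {CreditScore, Debt, Education, LatePay}.

{CreditScore, Debt, Education, LatePay}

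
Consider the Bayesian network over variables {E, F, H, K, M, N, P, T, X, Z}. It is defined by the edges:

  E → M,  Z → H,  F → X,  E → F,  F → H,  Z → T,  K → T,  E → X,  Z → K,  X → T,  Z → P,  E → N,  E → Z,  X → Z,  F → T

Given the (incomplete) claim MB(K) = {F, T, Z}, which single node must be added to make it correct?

X

The Markov blanket of a node is its parents, its children, and the other parents of its children.
Pa(K) = {Z}.
Children of K: T.
For each child, the remaining parents (spouses of K):
  T: F, X, Z
MB(K) = {F, T, X, Z}.
Comparing with the claimed set, X is missing.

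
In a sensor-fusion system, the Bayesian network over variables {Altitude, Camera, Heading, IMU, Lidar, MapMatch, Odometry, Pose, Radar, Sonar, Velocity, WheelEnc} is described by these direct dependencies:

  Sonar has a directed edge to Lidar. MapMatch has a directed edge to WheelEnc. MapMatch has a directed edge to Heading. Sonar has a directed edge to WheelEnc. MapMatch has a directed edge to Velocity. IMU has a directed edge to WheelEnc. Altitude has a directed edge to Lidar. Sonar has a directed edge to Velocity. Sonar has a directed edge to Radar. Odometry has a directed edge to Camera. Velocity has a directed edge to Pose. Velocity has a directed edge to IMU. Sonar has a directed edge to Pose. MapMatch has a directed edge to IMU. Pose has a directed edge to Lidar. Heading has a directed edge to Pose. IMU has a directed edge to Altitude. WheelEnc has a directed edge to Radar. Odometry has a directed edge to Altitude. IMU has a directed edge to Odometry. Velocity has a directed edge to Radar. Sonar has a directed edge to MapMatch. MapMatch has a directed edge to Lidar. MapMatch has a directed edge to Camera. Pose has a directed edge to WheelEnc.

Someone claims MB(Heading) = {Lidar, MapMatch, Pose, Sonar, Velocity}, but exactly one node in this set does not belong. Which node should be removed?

Lidar

The Markov blanket of a node is its parents, its children, and the other parents of its children.
Parents of Heading: MapMatch.
Heading has child Pose.
Co-parents of Heading (other parents of its children):
  Pose: Sonar, Velocity
MB(Heading) = {MapMatch, Pose, Sonar, Velocity}.
Lidar is neither a parent, child, nor co-parent of Heading, so it does not belong.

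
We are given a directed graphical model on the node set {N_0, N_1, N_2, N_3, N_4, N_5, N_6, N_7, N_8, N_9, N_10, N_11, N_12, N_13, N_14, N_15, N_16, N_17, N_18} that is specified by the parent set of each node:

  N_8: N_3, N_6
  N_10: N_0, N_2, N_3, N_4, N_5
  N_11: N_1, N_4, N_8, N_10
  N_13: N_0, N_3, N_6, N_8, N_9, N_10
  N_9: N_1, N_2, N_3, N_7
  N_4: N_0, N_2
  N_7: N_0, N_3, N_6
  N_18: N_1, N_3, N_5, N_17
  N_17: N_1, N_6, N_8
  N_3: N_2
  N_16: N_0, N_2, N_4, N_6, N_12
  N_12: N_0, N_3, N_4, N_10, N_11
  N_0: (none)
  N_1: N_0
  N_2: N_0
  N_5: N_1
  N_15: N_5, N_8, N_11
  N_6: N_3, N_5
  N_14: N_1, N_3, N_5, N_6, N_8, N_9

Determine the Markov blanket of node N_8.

{N_0, N_1, N_3, N_4, N_5, N_6, N_9, N_10, N_11, N_13, N_14, N_15, N_17}

Children of N_8: N_11, N_13, N_14, N_15, N_17.
N_8 has parents N_3, N_6.
Other parents of N_8's children:
  N_11: N_1, N_4, N_10
  N_13: N_0, N_3, N_6, N_9, N_10
  N_14: N_1, N_3, N_5, N_6, N_9
  N_15: N_5, N_11
  N_17: N_1, N_6
Union: {N_3, N_6} ∪ {N_11, N_13, N_14, N_15, N_17} ∪ {N_0, N_1, N_3, N_4, N_5, N_6, N_9, N_10, N_11} = {N_0, N_1, N_3, N_4, N_5, N_6, N_9, N_10, N_11, N_13, N_14, N_15, N_17}.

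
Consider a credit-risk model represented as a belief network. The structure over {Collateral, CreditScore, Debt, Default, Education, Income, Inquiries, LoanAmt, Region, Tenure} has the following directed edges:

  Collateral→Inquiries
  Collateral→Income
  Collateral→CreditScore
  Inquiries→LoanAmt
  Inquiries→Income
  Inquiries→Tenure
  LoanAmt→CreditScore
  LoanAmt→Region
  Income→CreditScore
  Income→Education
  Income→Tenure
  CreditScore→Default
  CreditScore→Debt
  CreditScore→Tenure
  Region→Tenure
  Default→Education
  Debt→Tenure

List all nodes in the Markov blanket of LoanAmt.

{Collateral, CreditScore, Income, Inquiries, Region}

Pa(LoanAmt) = {Inquiries}.
LoanAmt's children: CreditScore, Region.
Co-parents of LoanAmt (other parents of its children):
  CreditScore: Collateral, Income
  Region: —
Union: {Inquiries} ∪ {CreditScore, Region} ∪ {Collateral, Income} = {Collateral, CreditScore, Income, Inquiries, Region}.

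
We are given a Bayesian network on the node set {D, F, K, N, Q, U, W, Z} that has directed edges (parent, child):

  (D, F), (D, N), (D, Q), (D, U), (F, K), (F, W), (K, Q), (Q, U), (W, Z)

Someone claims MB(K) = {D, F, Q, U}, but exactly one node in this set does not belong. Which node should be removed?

A node's Markov blanket = Pa ∪ Ch ∪ (parents of Ch other than the node itself).
Pa(K) = {F}.
K has child Q.
For each child, the remaining parents (spouses of K):
  Q: D
MB(K) = {D, F, Q}.
U is neither a parent, child, nor co-parent of K, so it does not belong.

U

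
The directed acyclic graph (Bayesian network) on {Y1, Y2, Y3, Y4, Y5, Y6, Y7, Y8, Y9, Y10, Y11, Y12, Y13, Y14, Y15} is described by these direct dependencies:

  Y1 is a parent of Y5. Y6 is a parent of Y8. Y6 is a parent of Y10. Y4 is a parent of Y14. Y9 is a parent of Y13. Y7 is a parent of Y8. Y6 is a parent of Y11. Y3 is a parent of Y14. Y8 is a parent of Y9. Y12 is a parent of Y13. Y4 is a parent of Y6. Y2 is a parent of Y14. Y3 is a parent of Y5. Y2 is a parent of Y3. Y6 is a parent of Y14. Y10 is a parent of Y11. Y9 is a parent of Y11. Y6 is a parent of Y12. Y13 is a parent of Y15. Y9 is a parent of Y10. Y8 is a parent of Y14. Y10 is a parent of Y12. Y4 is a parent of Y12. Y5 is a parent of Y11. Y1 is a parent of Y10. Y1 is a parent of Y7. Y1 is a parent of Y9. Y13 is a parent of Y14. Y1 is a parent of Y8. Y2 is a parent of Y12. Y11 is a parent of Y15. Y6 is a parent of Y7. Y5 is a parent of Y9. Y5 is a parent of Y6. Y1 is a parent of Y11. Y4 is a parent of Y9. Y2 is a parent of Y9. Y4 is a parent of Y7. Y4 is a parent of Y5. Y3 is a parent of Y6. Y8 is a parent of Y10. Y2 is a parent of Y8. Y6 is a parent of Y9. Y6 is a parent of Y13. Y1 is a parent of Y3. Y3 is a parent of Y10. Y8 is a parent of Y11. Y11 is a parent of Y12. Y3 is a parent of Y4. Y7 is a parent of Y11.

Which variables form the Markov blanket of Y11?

By definition, MB(Y11) is built from Y11's parents, Y11's children, and the co-parents of Y11.
Y11 has parents Y1, Y5, Y6, Y7, Y8, Y9, Y10.
Y11 has children Y12, Y15.
Other parents of Y11's children:
  Y12's other parents are Y2, Y4, Y6, Y10.
  parents(Y15) \ {Y11} = {Y13}.
MB(Y11) = {Y1, Y2, Y4, Y5, Y6, Y7, Y8, Y9, Y10, Y12, Y13, Y15}.

{Y1, Y2, Y4, Y5, Y6, Y7, Y8, Y9, Y10, Y12, Y13, Y15}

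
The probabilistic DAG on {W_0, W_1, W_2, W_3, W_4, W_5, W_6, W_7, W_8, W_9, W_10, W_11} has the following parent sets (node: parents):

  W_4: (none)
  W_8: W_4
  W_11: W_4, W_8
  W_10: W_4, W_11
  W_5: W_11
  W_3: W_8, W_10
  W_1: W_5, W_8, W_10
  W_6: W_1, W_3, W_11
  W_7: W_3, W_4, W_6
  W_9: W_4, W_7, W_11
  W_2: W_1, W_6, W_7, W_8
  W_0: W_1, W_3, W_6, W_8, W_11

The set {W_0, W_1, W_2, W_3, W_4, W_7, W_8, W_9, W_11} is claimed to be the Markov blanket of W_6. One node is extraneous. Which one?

W_6's parents: W_1, W_3, W_11.
W_6's children: W_0, W_2, W_7.
Co-parents of W_6 (other parents of its children):
  W_7 also has parents W_3, W_4.
  W_2 also has parents W_1, W_7, W_8.
  W_0 also has parents W_1, W_3, W_8, W_11.
MB(W_6) = {W_0, W_1, W_2, W_3, W_4, W_7, W_8, W_11}.
W_9 is neither a parent, child, nor co-parent of W_6, so it does not belong.

W_9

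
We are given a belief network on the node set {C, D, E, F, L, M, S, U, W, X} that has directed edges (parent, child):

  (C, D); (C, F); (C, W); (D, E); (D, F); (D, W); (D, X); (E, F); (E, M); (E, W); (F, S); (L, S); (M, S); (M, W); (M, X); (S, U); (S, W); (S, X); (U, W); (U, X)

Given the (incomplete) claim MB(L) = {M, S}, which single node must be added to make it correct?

L's children: S.
Parents of L: none.
Co-parents of L (other parents of its children):
  S also has parents F, M.
MB(L) = {F, M, S}.
Comparing with the claimed set, F is missing.

F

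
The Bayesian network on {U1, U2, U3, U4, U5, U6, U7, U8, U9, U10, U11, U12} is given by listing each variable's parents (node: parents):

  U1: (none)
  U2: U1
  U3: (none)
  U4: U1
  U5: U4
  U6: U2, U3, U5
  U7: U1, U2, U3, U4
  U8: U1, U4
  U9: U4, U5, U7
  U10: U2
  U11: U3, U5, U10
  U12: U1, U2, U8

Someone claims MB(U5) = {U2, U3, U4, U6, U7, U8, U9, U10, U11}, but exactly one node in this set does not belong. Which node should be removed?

Parents of U5: U4.
Ch(U5) = {U6, U9, U11}.
Co-parents of U5 (other parents of its children):
  U6's other parents are U2, U3.
  U9 also has parents U4, U7.
  U11's other parents are U3, U10.
MB(U5) = {U2, U3, U4, U6, U7, U9, U10, U11}.
U8 is neither a parent, child, nor co-parent of U5, so it does not belong.

U8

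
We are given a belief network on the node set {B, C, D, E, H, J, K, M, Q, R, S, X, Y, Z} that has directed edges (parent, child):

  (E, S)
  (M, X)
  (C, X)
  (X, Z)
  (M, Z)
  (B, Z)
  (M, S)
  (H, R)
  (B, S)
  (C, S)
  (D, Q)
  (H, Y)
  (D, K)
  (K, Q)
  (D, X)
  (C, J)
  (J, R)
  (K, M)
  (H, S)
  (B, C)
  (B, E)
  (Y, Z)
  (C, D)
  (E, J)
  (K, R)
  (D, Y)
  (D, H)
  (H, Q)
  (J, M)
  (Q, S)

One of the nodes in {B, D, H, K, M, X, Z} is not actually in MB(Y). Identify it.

K

A node's Markov blanket = Pa ∪ Ch ∪ (parents of Ch other than the node itself).
Pa(Y) = {D, H}.
Y has child Z.
Co-parents of Y (other parents of its children):
  Z's other parents are B, M, X.
MB(Y) = {B, D, H, M, X, Z}.
K is neither a parent, child, nor co-parent of Y, so it does not belong.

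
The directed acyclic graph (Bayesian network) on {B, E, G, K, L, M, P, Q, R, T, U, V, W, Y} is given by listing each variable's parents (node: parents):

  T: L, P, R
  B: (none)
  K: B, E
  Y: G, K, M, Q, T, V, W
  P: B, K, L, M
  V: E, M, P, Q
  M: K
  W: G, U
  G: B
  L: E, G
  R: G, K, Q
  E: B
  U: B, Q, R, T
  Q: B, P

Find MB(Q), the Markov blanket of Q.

Recall MB(v) = parents ∪ children ∪ spouses, where spouses are the other parents of v's children.
Q's children: R, U, V, Y.
Pa(Q) = {B, P}.
Other parents of Q's children:
  R also has parents G, K.
  U's other parents are B, R, T.
  V also has parents E, M, P.
  parents(Y) \ {Q} = {G, K, M, T, V, W}.
Union: {B, P} ∪ {R, U, V, Y} ∪ {B, E, G, K, M, P, R, T, V, W} = {B, E, G, K, M, P, R, T, U, V, W, Y}.

{B, E, G, K, M, P, R, T, U, V, W, Y}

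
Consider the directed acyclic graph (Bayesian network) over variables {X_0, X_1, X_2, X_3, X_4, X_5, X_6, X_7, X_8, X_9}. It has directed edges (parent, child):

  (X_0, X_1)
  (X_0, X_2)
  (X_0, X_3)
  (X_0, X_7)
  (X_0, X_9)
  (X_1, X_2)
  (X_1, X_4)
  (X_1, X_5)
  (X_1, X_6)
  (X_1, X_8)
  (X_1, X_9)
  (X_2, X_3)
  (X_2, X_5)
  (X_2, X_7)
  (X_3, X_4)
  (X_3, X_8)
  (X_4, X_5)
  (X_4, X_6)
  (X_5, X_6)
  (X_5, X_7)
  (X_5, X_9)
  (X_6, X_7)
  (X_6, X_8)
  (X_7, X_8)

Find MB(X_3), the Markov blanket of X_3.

By definition, MB(X_3) is built from X_3's parents, X_3's children, and the co-parents of X_3.
X_3's parents: X_0, X_2.
X_3's children: X_4, X_8.
Parents of each child, excluding X_3:
  X_4 also has parent X_1.
  X_8 also has parents X_1, X_6, X_7.
Union: {X_0, X_2} ∪ {X_4, X_8} ∪ {X_1, X_6, X_7} = {X_0, X_1, X_2, X_4, X_6, X_7, X_8}.

{X_0, X_1, X_2, X_4, X_6, X_7, X_8}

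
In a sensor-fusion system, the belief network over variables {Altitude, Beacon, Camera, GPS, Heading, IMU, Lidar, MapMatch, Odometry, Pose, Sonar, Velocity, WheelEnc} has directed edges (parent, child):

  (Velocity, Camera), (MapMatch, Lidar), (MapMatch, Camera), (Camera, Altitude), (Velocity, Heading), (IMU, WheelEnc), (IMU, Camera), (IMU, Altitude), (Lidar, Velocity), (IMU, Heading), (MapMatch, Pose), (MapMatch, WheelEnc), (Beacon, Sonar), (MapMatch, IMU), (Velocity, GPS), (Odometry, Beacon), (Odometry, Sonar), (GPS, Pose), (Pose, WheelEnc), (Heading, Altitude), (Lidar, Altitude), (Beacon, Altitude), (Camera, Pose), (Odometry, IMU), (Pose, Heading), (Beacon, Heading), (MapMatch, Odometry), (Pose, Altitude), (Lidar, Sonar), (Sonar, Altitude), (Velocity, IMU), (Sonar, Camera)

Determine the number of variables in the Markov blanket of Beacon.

Parents of Beacon: Odometry.
Beacon has children Altitude, Heading, Sonar.
For each child, the remaining parents (spouses of Beacon):
  Sonar: Lidar, Odometry
  Heading: IMU, Pose, Velocity
  Altitude: Camera, Heading, IMU, Lidar, Pose, Sonar
MB(Beacon) = {Altitude, Camera, Heading, IMU, Lidar, Odometry, Pose, Sonar, Velocity}, which has 9 nodes.

9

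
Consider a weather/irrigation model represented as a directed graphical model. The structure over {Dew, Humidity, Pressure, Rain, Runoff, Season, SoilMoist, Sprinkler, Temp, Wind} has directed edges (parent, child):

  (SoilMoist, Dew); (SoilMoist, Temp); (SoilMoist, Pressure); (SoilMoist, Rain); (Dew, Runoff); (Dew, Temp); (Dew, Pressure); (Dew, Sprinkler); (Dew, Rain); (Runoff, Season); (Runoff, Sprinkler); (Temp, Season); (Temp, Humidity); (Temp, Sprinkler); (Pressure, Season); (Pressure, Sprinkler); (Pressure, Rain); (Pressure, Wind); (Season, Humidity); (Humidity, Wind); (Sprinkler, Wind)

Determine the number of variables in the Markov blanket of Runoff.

5

Recall MB(v) = parents ∪ children ∪ spouses, where spouses are the other parents of v's children.
Parents of Runoff: Dew.
Runoff has children Season, Sprinkler.
For each child, the remaining parents (spouses of Runoff):
  Season's other parents are Pressure, Temp.
  Sprinkler's other parents are Dew, Pressure, Temp.
MB(Runoff) = {Dew, Pressure, Season, Sprinkler, Temp}, which has 5 nodes.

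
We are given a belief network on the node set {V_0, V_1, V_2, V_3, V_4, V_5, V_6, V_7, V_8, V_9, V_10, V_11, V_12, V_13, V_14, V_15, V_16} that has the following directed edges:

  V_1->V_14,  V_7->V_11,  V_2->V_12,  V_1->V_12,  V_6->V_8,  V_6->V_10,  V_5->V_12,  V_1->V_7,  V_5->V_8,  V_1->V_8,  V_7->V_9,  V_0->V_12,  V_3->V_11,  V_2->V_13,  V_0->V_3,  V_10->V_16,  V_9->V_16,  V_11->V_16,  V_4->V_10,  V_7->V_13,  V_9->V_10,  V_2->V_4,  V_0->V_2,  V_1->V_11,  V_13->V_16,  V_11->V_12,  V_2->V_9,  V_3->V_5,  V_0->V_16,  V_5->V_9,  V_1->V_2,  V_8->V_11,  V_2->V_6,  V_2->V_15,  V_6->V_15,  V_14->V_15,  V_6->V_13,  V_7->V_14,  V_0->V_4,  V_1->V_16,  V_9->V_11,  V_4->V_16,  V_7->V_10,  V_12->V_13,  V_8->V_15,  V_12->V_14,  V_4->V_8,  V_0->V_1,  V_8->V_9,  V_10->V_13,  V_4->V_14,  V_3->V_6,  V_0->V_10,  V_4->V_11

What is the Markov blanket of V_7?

{V_0, V_1, V_2, V_3, V_4, V_5, V_6, V_8, V_9, V_10, V_11, V_12, V_13, V_14}

Parents of V_7: V_1.
Children of V_7: V_9, V_10, V_11, V_13, V_14.
For each child, the remaining parents (spouses of V_7):
  parents(V_9) \ {V_7} = {V_2, V_5, V_8}.
  parents(V_10) \ {V_7} = {V_0, V_4, V_6, V_9}.
  V_11's other parents are V_1, V_3, V_4, V_8, V_9.
  V_13 also has parents V_2, V_6, V_10, V_12.
  parents(V_14) \ {V_7} = {V_1, V_4, V_12}.
MB(V_7) = {V_0, V_1, V_2, V_3, V_4, V_5, V_6, V_8, V_9, V_10, V_11, V_12, V_13, V_14}.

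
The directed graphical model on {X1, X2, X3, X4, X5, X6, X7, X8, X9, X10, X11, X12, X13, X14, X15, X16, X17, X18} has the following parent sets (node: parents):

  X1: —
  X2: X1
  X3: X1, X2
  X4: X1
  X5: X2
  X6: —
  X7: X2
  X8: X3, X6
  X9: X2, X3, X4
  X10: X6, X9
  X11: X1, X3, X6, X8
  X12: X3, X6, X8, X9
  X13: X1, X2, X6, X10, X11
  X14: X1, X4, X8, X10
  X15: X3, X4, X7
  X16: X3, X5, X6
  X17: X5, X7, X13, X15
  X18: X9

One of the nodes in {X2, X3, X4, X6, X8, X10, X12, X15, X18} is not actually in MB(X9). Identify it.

By definition, MB(X9) is built from X9's parents, X9's children, and the co-parents of X9.
Pa(X9) = {X2, X3, X4}.
X9's children: X10, X12, X18.
Parents of each child, excluding X9:
  X10's other parent is X6.
  X12's other parents are X3, X6, X8.
  X18 has no other parent.
MB(X9) = {X2, X3, X4, X6, X8, X10, X12, X18}.
X15 is neither a parent, child, nor co-parent of X9, so it does not belong.

X15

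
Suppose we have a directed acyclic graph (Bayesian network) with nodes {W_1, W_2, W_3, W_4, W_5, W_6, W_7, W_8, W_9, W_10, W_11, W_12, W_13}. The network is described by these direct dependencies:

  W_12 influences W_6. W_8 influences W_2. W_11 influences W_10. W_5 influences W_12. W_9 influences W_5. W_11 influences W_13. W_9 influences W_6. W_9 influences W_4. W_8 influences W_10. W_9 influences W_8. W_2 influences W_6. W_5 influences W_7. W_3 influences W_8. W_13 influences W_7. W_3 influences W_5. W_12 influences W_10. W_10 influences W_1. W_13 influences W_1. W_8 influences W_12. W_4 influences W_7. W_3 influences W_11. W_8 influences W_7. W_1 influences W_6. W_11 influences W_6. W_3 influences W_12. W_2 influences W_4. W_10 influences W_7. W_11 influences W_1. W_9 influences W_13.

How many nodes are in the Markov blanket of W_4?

7

A node's Markov blanket = Pa ∪ Ch ∪ (parents of Ch other than the node itself).
W_4's parents: W_2, W_9.
W_4 has child W_7.
Parents of each child, excluding W_4:
  W_7: W_5, W_8, W_10, W_13
MB(W_4) = {W_2, W_5, W_7, W_8, W_9, W_10, W_13}, which has 7 nodes.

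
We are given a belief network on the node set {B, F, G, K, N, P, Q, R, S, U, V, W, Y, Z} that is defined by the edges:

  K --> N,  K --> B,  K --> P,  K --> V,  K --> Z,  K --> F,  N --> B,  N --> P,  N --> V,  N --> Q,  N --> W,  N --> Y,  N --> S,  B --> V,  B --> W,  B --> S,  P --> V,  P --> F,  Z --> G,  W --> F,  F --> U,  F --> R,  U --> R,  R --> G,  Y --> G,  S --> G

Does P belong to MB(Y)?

By definition, MB(Y) is built from Y's parents, Y's children, and the co-parents of Y.
Parents of Y: N.
Y's children: G.
Parents of each child, excluding Y:
  G also has parents R, S, Z.
MB(Y) = {G, N, R, S, Z}; P is not in this set.

No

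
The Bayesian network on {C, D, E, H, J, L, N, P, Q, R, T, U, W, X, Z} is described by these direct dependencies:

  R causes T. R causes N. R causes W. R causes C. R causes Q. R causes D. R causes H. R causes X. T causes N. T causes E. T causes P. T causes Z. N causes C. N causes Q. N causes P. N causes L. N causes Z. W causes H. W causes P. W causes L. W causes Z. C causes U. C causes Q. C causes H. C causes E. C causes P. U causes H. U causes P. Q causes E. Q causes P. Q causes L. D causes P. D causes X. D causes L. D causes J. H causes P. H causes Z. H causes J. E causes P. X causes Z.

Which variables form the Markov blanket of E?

{C, D, H, N, P, Q, T, U, W}

Pa(E) = {C, Q, T}.
Ch(E) = {P}.
Parents of each child, excluding E:
  parents(P) \ {E} = {C, D, H, N, Q, T, U, W}.
So the Markov blanket of E is {C, D, H, N, P, Q, T, U, W}.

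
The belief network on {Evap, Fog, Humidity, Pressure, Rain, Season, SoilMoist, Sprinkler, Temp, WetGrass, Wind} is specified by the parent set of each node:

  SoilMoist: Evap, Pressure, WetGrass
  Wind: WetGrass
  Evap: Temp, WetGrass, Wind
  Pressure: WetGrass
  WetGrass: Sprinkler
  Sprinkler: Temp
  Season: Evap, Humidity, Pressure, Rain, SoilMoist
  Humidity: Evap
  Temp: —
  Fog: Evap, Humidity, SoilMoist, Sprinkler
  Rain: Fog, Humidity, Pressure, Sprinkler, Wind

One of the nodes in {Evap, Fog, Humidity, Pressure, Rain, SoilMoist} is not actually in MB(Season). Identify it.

Fog

A node's Markov blanket = Pa ∪ Ch ∪ (parents of Ch other than the node itself).
Season's parents: Evap, Humidity, Pressure, Rain, SoilMoist.
Season's children: none.
Season has no children, so there are no co-parents.
MB(Season) = {Evap, Humidity, Pressure, Rain, SoilMoist}.
Fog is neither a parent, child, nor co-parent of Season, so it does not belong.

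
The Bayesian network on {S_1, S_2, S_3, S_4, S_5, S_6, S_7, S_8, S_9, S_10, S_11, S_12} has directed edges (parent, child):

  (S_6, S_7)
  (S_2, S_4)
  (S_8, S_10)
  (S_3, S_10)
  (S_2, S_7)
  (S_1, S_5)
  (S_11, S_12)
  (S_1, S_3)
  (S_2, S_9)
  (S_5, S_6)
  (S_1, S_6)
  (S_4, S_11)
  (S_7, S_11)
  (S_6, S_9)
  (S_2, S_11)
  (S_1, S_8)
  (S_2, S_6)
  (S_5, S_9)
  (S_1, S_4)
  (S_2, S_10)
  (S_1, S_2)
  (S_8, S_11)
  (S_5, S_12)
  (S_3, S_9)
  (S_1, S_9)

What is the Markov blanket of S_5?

Parents of S_5: S_1.
S_5's children: S_6, S_9, S_12.
For each child, the remaining parents (spouses of S_5):
  parents(S_6) \ {S_5} = {S_1, S_2}.
  parents(S_9) \ {S_5} = {S_1, S_2, S_3, S_6}.
  parents(S_12) \ {S_5} = {S_11}.
So the Markov blanket of S_5 is {S_1, S_2, S_3, S_6, S_9, S_11, S_12}.

{S_1, S_2, S_3, S_6, S_9, S_11, S_12}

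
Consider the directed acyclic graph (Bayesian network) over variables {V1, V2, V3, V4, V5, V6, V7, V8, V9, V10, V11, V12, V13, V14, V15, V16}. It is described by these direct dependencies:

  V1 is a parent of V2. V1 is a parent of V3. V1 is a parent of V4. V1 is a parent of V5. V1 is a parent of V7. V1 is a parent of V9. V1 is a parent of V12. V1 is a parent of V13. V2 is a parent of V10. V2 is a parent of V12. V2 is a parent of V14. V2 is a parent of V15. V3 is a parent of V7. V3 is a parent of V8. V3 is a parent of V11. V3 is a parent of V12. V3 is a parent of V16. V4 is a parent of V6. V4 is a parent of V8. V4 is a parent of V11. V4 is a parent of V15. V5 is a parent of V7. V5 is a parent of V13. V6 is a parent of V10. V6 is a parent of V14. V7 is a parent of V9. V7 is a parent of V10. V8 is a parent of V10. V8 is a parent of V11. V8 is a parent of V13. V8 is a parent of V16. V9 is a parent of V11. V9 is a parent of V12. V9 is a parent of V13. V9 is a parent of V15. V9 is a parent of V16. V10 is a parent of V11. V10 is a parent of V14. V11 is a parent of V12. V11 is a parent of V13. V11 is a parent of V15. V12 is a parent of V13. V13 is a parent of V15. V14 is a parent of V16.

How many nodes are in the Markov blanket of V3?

The Markov blanket of a node is its parents, its children, and the other parents of its children.
Children of V3: V7, V8, V11, V12, V16.
Parents of V3: V1.
Other parents of V3's children:
  V7: V1, V5
  V8: V4
  V11: V4, V8, V9, V10
  V12: V1, V2, V9, V11
  V16: V8, V9, V14
MB(V3) = {V1, V2, V4, V5, V7, V8, V9, V10, V11, V12, V14, V16}, which has 12 nodes.

12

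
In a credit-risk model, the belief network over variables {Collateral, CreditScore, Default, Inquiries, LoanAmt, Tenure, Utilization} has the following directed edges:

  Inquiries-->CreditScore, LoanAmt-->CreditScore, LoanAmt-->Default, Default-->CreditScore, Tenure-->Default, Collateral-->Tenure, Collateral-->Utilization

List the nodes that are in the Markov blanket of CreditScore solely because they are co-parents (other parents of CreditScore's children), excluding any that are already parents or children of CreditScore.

CreditScore has no children, so it has no co-parents. The set is empty.

{}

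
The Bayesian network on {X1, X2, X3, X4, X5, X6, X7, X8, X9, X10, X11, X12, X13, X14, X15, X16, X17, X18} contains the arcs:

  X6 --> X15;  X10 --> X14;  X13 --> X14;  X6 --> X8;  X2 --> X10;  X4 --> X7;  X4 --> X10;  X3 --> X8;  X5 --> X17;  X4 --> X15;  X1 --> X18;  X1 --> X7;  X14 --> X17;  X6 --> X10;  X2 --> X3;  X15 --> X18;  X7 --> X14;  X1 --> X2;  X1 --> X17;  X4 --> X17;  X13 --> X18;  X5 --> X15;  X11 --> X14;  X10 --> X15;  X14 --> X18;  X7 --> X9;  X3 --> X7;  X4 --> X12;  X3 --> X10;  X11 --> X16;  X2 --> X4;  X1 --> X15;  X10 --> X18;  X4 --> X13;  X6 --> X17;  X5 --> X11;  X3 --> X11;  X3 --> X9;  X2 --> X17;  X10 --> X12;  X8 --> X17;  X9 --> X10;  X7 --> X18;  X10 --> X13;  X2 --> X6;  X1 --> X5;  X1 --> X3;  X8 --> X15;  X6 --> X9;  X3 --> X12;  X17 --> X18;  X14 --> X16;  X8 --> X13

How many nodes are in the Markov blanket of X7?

X7 has children X9, X14, X18.
Parents of X7: X1, X3, X4.
Other parents of X7's children:
  X9 also has parents X3, X6.
  X14 also has parents X10, X11, X13.
  X18 also has parents X1, X10, X13, X14, X15, X17.
MB(X7) = {X1, X3, X4, X6, X9, X10, X11, X13, X14, X15, X17, X18}, which has 12 nodes.

12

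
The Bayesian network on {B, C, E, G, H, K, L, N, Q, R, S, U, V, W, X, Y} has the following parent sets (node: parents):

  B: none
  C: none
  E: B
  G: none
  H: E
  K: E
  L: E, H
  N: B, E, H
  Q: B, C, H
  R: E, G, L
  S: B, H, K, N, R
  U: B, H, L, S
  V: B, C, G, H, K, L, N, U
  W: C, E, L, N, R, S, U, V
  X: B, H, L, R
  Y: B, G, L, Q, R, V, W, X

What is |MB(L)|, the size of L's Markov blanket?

L's parents: E, H.
Ch(L) = {R, U, V, W, X, Y}.
Co-parents of L (other parents of its children):
  parents(R) \ {L} = {E, G}.
  U also has parents B, H, S.
  V also has parents B, C, G, H, K, N, U.
  W's other parents are C, E, N, R, S, U, V.
  X's other parents are B, H, R.
  Y also has parents B, G, Q, R, V, W, X.
MB(L) = {B, C, E, G, H, K, N, Q, R, S, U, V, W, X, Y}, which has 15 nodes.

15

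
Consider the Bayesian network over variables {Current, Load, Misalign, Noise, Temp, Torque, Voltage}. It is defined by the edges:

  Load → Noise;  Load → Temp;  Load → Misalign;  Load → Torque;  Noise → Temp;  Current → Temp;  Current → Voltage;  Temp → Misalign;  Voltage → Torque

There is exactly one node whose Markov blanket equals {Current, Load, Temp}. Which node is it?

The target node must have every member of {Current, Load, Temp} as a parent, child, or co-parent, and no others.
Parents of Noise: Load; children: Temp; co-parents: Current, Load.
These exactly cover the given set, so the node is Noise.

Noise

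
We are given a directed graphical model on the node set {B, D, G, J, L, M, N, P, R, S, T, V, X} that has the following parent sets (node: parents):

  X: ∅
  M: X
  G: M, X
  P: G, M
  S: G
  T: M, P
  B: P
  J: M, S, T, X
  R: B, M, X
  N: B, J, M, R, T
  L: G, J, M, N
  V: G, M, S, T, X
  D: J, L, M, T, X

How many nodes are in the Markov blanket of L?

7

The Markov blanket of a node is its parents, its children, and the other parents of its children.
L's parents: G, J, M, N.
Children of L: D.
For each child, the remaining parents (spouses of L):
  D's other parents are J, M, T, X.
MB(L) = {D, G, J, M, N, T, X}, which has 7 nodes.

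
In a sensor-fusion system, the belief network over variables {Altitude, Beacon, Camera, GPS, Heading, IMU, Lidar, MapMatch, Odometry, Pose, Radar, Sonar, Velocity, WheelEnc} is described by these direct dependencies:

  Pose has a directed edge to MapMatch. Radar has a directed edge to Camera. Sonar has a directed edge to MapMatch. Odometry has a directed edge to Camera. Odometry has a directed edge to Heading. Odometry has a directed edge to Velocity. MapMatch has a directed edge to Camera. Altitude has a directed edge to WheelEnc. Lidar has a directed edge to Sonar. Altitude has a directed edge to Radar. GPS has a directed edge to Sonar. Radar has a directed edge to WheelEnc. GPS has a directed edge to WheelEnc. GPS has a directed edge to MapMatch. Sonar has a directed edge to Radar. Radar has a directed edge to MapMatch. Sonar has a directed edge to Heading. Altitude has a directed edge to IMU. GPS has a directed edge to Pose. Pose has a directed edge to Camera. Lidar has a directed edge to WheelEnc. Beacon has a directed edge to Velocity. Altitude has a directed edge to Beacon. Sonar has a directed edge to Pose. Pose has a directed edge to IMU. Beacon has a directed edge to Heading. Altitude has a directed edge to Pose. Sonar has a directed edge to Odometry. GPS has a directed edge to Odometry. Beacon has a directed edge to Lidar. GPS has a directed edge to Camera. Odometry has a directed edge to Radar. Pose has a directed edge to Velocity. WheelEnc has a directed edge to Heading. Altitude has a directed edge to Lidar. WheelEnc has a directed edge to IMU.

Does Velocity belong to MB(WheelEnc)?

A node's Markov blanket = Pa ∪ Ch ∪ (parents of Ch other than the node itself).
Parents of WheelEnc: Altitude, GPS, Lidar, Radar.
Ch(WheelEnc) = {Heading, IMU}.
Parents of each child, excluding WheelEnc:
  parents(Heading) \ {WheelEnc} = {Beacon, Odometry, Sonar}.
  parents(IMU) \ {WheelEnc} = {Altitude, Pose}.
MB(WheelEnc) = {Altitude, Beacon, GPS, Heading, IMU, Lidar, Odometry, Pose, Radar, Sonar}; Velocity is not in this set.

No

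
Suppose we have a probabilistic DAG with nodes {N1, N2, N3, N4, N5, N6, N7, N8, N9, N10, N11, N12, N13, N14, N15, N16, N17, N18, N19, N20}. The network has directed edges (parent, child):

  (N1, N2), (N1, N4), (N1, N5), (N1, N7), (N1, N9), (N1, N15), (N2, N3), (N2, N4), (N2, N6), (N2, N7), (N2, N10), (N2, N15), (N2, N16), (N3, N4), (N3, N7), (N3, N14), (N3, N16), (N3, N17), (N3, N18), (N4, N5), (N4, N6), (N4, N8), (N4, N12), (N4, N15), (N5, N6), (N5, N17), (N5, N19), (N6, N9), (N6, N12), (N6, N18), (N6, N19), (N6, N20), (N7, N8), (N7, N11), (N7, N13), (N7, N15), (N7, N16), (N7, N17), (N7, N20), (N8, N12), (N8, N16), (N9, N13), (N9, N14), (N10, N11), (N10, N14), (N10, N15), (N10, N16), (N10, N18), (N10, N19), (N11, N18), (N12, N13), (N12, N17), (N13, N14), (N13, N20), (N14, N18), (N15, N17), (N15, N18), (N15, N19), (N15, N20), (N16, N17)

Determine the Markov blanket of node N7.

N7 has children N8, N11, N13, N15, N16, N17, N20.
N7 has parents N1, N2, N3.
Co-parents of N7 (other parents of its children):
  N8 also has parent N4.
  N11's other parent is N10.
  N13's other parents are N9, N12.
  N15's other parents are N1, N2, N4, N10.
  N16 also has parents N2, N3, N8, N10.
  parents(N17) \ {N7} = {N3, N5, N12, N15, N16}.
  parents(N20) \ {N7} = {N6, N13, N15}.
Taking the union gives {N1, N2, N3, N4, N5, N6, N8, N9, N10, N11, N12, N13, N15, N16, N17, N20}.

{N1, N2, N3, N4, N5, N6, N8, N9, N10, N11, N12, N13, N15, N16, N17, N20}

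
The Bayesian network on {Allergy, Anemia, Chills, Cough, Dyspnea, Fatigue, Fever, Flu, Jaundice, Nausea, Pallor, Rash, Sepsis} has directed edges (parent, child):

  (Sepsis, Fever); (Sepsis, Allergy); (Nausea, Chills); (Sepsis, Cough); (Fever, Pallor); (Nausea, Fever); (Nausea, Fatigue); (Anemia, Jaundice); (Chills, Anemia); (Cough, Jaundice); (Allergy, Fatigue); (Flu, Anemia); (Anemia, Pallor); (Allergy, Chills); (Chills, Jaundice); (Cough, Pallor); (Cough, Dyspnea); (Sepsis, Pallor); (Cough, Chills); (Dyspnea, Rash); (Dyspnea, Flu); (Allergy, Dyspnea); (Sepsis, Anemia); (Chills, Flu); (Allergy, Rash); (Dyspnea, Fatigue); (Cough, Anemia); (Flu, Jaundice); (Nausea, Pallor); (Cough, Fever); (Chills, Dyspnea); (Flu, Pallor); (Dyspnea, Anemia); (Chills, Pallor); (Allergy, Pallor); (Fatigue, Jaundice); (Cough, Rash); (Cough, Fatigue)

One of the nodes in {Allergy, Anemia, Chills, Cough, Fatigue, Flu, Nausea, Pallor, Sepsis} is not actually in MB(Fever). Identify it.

Parents of Fever: Cough, Nausea, Sepsis.
Fever has child Pallor.
Other parents of Fever's children:
  Pallor: Allergy, Anemia, Chills, Cough, Flu, Nausea, Sepsis
MB(Fever) = {Allergy, Anemia, Chills, Cough, Flu, Nausea, Pallor, Sepsis}.
Fatigue is neither a parent, child, nor co-parent of Fever, so it does not belong.

Fatigue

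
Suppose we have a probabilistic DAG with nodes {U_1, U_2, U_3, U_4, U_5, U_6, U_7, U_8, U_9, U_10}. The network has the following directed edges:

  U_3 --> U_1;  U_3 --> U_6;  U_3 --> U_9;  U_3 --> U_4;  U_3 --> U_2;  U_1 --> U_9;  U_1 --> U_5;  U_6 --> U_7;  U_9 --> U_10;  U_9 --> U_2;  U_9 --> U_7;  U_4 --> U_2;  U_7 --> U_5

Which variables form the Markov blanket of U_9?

{U_1, U_2, U_3, U_4, U_6, U_7, U_10}

Parents of U_9: U_1, U_3.
Ch(U_9) = {U_2, U_7, U_10}.
Other parents of U_9's children:
  U_10: —
  U_2: U_3, U_4
  U_7: U_6
So the Markov blanket of U_9 is {U_1, U_2, U_3, U_4, U_6, U_7, U_10}.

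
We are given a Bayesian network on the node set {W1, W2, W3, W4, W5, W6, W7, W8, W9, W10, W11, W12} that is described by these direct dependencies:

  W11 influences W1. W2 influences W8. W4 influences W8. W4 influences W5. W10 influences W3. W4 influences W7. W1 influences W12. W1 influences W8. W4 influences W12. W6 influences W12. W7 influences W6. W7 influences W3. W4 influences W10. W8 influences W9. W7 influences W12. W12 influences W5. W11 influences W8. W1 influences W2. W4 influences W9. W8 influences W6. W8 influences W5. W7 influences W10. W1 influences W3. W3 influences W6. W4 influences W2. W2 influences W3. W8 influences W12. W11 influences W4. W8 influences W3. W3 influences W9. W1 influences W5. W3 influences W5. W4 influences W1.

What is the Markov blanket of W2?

Recall MB(v) = parents ∪ children ∪ spouses, where spouses are the other parents of v's children.
W2's parents: W1, W4.
Ch(W2) = {W3, W8}.
Co-parents of W2 (other parents of its children):
  W8: W1, W4, W11
  W3: W1, W7, W8, W10
So the Markov blanket of W2 is {W1, W3, W4, W7, W8, W10, W11}.

{W1, W3, W4, W7, W8, W10, W11}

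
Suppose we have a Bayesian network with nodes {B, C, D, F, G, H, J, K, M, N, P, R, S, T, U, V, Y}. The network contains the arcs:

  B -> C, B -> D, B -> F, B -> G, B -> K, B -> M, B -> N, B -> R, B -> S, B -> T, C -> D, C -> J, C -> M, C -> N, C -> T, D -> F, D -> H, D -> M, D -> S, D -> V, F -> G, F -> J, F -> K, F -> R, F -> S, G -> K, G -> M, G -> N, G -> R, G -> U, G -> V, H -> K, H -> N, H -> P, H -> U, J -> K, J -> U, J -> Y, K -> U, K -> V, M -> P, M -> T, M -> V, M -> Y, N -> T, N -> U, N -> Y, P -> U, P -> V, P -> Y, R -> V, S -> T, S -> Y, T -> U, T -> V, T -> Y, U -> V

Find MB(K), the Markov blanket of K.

{B, D, F, G, H, J, M, N, P, R, T, U, V}

By definition, MB(K) is built from K's parents, K's children, and the co-parents of K.
Ch(K) = {U, V}.
K's parents: B, F, G, H, J.
Other parents of K's children:
  U: G, H, J, N, P, T
  V: D, G, M, P, R, T, U
So the Markov blanket of K is {B, D, F, G, H, J, M, N, P, R, T, U, V}.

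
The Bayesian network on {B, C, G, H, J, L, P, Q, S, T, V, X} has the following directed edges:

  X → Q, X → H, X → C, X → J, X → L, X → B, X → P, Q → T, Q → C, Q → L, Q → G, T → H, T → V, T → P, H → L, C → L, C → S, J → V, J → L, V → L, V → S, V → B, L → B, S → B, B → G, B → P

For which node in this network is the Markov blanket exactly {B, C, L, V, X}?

The target node must have every member of {B, C, L, V, X} as a parent, child, or co-parent, and no others.
Parents of S: C, V; children: B; co-parents: L, V, X.
These exactly cover the given set, so the node is S.

S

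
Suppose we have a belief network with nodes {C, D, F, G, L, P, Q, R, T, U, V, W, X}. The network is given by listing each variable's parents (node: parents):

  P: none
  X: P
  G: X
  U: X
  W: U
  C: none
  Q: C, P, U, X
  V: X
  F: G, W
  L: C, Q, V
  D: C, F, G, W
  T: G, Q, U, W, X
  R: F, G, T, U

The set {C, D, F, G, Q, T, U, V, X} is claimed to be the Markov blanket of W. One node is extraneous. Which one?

V

Recall MB(v) = parents ∪ children ∪ spouses, where spouses are the other parents of v's children.
Parents of W: U.
W has children D, F, T.
Parents of each child, excluding W:
  F also has parent G.
  parents(D) \ {W} = {C, F, G}.
  parents(T) \ {W} = {G, Q, U, X}.
MB(W) = {C, D, F, G, Q, T, U, X}.
V is neither a parent, child, nor co-parent of W, so it does not belong.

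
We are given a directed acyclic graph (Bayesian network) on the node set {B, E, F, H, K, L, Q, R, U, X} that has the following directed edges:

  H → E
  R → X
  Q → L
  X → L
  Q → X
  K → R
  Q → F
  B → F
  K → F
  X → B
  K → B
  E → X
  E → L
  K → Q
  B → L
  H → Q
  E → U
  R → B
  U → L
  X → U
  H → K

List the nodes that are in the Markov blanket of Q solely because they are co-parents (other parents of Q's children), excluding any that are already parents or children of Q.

{B, E, R, U}

Children of Q: F, L, X.
  X: E, R
  F: B, K
  L: B, E, U, X
Excluding nodes already adjacent to Q (F, H, K, L, X), the co-parent-only contribution is {B, E, R, U}.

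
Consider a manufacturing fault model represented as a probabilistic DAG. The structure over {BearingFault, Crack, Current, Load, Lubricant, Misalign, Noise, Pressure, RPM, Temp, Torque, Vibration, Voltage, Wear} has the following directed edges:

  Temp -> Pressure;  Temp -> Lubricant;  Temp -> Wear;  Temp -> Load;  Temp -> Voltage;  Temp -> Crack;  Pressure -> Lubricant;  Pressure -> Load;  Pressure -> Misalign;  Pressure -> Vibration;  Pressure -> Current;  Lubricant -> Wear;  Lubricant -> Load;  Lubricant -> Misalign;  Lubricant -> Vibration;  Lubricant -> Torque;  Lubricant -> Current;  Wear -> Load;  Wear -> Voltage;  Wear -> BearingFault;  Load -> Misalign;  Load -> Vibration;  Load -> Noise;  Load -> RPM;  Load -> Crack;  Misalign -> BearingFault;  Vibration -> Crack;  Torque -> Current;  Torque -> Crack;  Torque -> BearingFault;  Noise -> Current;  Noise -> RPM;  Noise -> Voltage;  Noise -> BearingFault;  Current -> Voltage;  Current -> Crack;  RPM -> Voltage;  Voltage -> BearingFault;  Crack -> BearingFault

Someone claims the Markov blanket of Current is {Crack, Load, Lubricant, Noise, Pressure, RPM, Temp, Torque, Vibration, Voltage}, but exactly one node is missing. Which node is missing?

The Markov blanket of a node is its parents, its children, and the other parents of its children.
Current's parents: Lubricant, Noise, Pressure, Torque.
Children of Current: Crack, Voltage.
Parents of each child, excluding Current:
  Voltage also has parents Noise, RPM, Temp, Wear.
  parents(Crack) \ {Current} = {Load, Temp, Torque, Vibration}.
MB(Current) = {Crack, Load, Lubricant, Noise, Pressure, RPM, Temp, Torque, Vibration, Voltage, Wear}.
Comparing with the claimed set, Wear is missing.

Wear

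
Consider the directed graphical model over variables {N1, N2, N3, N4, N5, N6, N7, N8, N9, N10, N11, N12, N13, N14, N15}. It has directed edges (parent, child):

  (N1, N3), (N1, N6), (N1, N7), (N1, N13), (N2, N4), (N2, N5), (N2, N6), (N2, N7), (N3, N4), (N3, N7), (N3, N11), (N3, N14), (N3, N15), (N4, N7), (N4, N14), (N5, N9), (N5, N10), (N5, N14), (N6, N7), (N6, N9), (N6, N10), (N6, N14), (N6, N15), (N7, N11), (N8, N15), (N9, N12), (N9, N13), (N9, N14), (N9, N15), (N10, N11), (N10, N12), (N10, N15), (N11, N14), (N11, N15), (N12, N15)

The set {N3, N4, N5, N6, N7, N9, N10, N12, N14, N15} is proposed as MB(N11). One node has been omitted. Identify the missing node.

N8

Recall MB(v) = parents ∪ children ∪ spouses, where spouses are the other parents of v's children.
Children of N11: N14, N15.
Pa(N11) = {N3, N7, N10}.
For each child, the remaining parents (spouses of N11):
  parents(N14) \ {N11} = {N3, N4, N5, N6, N9}.
  N15 also has parents N3, N6, N8, N9, N10, N12.
MB(N11) = {N3, N4, N5, N6, N7, N8, N9, N10, N12, N14, N15}.
Comparing with the claimed set, N8 is missing.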